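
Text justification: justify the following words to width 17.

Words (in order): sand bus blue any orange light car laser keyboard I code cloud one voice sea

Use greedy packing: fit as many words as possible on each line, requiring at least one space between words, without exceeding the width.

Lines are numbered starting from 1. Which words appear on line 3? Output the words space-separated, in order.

Answer: laser keyboard I

Derivation:
Line 1: ['sand', 'bus', 'blue', 'any'] (min_width=17, slack=0)
Line 2: ['orange', 'light', 'car'] (min_width=16, slack=1)
Line 3: ['laser', 'keyboard', 'I'] (min_width=16, slack=1)
Line 4: ['code', 'cloud', 'one'] (min_width=14, slack=3)
Line 5: ['voice', 'sea'] (min_width=9, slack=8)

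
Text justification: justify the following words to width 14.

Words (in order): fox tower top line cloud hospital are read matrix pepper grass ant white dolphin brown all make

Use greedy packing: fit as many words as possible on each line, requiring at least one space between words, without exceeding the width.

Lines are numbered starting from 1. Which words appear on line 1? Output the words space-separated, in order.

Line 1: ['fox', 'tower', 'top'] (min_width=13, slack=1)
Line 2: ['line', 'cloud'] (min_width=10, slack=4)
Line 3: ['hospital', 'are'] (min_width=12, slack=2)
Line 4: ['read', 'matrix'] (min_width=11, slack=3)
Line 5: ['pepper', 'grass'] (min_width=12, slack=2)
Line 6: ['ant', 'white'] (min_width=9, slack=5)
Line 7: ['dolphin', 'brown'] (min_width=13, slack=1)
Line 8: ['all', 'make'] (min_width=8, slack=6)

Answer: fox tower top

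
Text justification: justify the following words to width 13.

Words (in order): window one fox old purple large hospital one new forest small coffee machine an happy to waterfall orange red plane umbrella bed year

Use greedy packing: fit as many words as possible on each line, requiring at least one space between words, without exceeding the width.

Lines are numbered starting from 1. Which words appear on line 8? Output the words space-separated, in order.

Line 1: ['window', 'one'] (min_width=10, slack=3)
Line 2: ['fox', 'old'] (min_width=7, slack=6)
Line 3: ['purple', 'large'] (min_width=12, slack=1)
Line 4: ['hospital', 'one'] (min_width=12, slack=1)
Line 5: ['new', 'forest'] (min_width=10, slack=3)
Line 6: ['small', 'coffee'] (min_width=12, slack=1)
Line 7: ['machine', 'an'] (min_width=10, slack=3)
Line 8: ['happy', 'to'] (min_width=8, slack=5)
Line 9: ['waterfall'] (min_width=9, slack=4)
Line 10: ['orange', 'red'] (min_width=10, slack=3)
Line 11: ['plane'] (min_width=5, slack=8)
Line 12: ['umbrella', 'bed'] (min_width=12, slack=1)
Line 13: ['year'] (min_width=4, slack=9)

Answer: happy to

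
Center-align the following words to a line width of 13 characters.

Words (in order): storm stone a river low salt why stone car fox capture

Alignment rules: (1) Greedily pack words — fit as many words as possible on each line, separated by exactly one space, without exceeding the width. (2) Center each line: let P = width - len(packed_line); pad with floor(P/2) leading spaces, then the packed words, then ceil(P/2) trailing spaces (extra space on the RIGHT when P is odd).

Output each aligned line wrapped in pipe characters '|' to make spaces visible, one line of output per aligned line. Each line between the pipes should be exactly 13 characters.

Answer: |storm stone a|
|  river low  |
|  salt why   |
|stone car fox|
|   capture   |

Derivation:
Line 1: ['storm', 'stone', 'a'] (min_width=13, slack=0)
Line 2: ['river', 'low'] (min_width=9, slack=4)
Line 3: ['salt', 'why'] (min_width=8, slack=5)
Line 4: ['stone', 'car', 'fox'] (min_width=13, slack=0)
Line 5: ['capture'] (min_width=7, slack=6)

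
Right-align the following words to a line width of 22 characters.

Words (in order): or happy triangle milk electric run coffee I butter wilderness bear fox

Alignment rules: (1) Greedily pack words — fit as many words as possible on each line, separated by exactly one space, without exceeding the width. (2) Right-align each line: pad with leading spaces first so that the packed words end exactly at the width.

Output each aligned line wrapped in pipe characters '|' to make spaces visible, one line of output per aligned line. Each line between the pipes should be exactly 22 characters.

Answer: |or happy triangle milk|
| electric run coffee I|
|butter wilderness bear|
|                   fox|

Derivation:
Line 1: ['or', 'happy', 'triangle', 'milk'] (min_width=22, slack=0)
Line 2: ['electric', 'run', 'coffee', 'I'] (min_width=21, slack=1)
Line 3: ['butter', 'wilderness', 'bear'] (min_width=22, slack=0)
Line 4: ['fox'] (min_width=3, slack=19)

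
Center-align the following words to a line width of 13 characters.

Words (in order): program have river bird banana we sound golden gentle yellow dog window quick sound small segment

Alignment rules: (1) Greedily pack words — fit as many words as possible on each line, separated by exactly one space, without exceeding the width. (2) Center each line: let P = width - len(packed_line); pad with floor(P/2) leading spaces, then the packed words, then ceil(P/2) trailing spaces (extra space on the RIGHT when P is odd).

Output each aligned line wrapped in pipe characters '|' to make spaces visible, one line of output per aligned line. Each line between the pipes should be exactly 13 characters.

Answer: |program have |
| river bird  |
|  banana we  |
|sound golden |
|gentle yellow|
| dog window  |
| quick sound |
|small segment|

Derivation:
Line 1: ['program', 'have'] (min_width=12, slack=1)
Line 2: ['river', 'bird'] (min_width=10, slack=3)
Line 3: ['banana', 'we'] (min_width=9, slack=4)
Line 4: ['sound', 'golden'] (min_width=12, slack=1)
Line 5: ['gentle', 'yellow'] (min_width=13, slack=0)
Line 6: ['dog', 'window'] (min_width=10, slack=3)
Line 7: ['quick', 'sound'] (min_width=11, slack=2)
Line 8: ['small', 'segment'] (min_width=13, slack=0)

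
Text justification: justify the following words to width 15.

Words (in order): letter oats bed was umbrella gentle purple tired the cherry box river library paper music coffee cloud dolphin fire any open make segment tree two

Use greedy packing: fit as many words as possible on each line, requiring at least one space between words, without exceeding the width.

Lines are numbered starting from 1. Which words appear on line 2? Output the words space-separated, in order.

Answer: was umbrella

Derivation:
Line 1: ['letter', 'oats', 'bed'] (min_width=15, slack=0)
Line 2: ['was', 'umbrella'] (min_width=12, slack=3)
Line 3: ['gentle', 'purple'] (min_width=13, slack=2)
Line 4: ['tired', 'the'] (min_width=9, slack=6)
Line 5: ['cherry', 'box'] (min_width=10, slack=5)
Line 6: ['river', 'library'] (min_width=13, slack=2)
Line 7: ['paper', 'music'] (min_width=11, slack=4)
Line 8: ['coffee', 'cloud'] (min_width=12, slack=3)
Line 9: ['dolphin', 'fire'] (min_width=12, slack=3)
Line 10: ['any', 'open', 'make'] (min_width=13, slack=2)
Line 11: ['segment', 'tree'] (min_width=12, slack=3)
Line 12: ['two'] (min_width=3, slack=12)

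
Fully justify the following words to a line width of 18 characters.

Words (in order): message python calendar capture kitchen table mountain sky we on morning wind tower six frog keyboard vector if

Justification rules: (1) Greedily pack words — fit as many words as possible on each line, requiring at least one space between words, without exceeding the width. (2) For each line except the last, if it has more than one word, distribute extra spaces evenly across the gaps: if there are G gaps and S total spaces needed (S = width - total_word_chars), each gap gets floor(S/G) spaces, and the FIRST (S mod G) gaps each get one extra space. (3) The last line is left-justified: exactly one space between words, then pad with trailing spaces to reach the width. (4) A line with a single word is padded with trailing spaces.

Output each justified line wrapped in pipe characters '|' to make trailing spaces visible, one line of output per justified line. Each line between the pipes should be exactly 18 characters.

Line 1: ['message', 'python'] (min_width=14, slack=4)
Line 2: ['calendar', 'capture'] (min_width=16, slack=2)
Line 3: ['kitchen', 'table'] (min_width=13, slack=5)
Line 4: ['mountain', 'sky', 'we', 'on'] (min_width=18, slack=0)
Line 5: ['morning', 'wind', 'tower'] (min_width=18, slack=0)
Line 6: ['six', 'frog', 'keyboard'] (min_width=17, slack=1)
Line 7: ['vector', 'if'] (min_width=9, slack=9)

Answer: |message     python|
|calendar   capture|
|kitchen      table|
|mountain sky we on|
|morning wind tower|
|six  frog keyboard|
|vector if         |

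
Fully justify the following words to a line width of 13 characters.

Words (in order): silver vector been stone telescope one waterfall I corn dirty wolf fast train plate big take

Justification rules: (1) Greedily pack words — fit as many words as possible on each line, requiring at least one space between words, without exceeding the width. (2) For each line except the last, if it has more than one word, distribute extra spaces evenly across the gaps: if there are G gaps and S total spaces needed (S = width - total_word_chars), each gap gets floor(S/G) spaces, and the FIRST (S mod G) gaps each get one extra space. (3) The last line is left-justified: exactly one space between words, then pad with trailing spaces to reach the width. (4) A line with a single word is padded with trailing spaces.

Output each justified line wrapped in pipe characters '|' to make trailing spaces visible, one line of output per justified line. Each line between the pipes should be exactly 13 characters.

Line 1: ['silver', 'vector'] (min_width=13, slack=0)
Line 2: ['been', 'stone'] (min_width=10, slack=3)
Line 3: ['telescope', 'one'] (min_width=13, slack=0)
Line 4: ['waterfall', 'I'] (min_width=11, slack=2)
Line 5: ['corn', 'dirty'] (min_width=10, slack=3)
Line 6: ['wolf', 'fast'] (min_width=9, slack=4)
Line 7: ['train', 'plate'] (min_width=11, slack=2)
Line 8: ['big', 'take'] (min_width=8, slack=5)

Answer: |silver vector|
|been    stone|
|telescope one|
|waterfall   I|
|corn    dirty|
|wolf     fast|
|train   plate|
|big take     |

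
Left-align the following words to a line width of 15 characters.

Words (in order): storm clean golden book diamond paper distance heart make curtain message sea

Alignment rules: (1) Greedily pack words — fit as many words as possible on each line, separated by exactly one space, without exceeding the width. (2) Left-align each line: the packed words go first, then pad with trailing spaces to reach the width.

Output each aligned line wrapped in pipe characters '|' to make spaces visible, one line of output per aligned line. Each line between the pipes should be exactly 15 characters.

Line 1: ['storm', 'clean'] (min_width=11, slack=4)
Line 2: ['golden', 'book'] (min_width=11, slack=4)
Line 3: ['diamond', 'paper'] (min_width=13, slack=2)
Line 4: ['distance', 'heart'] (min_width=14, slack=1)
Line 5: ['make', 'curtain'] (min_width=12, slack=3)
Line 6: ['message', 'sea'] (min_width=11, slack=4)

Answer: |storm clean    |
|golden book    |
|diamond paper  |
|distance heart |
|make curtain   |
|message sea    |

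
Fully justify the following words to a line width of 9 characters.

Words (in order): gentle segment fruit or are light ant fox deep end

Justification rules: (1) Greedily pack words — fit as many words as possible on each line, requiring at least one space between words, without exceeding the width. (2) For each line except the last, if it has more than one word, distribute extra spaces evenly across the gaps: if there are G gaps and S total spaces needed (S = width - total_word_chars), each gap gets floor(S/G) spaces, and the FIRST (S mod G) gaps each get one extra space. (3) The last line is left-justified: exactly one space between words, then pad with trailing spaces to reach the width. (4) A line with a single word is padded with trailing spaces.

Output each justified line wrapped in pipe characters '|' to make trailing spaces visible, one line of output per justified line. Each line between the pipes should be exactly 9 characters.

Line 1: ['gentle'] (min_width=6, slack=3)
Line 2: ['segment'] (min_width=7, slack=2)
Line 3: ['fruit', 'or'] (min_width=8, slack=1)
Line 4: ['are', 'light'] (min_width=9, slack=0)
Line 5: ['ant', 'fox'] (min_width=7, slack=2)
Line 6: ['deep', 'end'] (min_width=8, slack=1)

Answer: |gentle   |
|segment  |
|fruit  or|
|are light|
|ant   fox|
|deep end |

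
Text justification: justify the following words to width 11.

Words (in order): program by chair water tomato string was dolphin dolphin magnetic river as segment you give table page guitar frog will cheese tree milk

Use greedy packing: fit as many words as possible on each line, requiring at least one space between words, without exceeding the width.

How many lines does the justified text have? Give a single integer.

Line 1: ['program', 'by'] (min_width=10, slack=1)
Line 2: ['chair', 'water'] (min_width=11, slack=0)
Line 3: ['tomato'] (min_width=6, slack=5)
Line 4: ['string', 'was'] (min_width=10, slack=1)
Line 5: ['dolphin'] (min_width=7, slack=4)
Line 6: ['dolphin'] (min_width=7, slack=4)
Line 7: ['magnetic'] (min_width=8, slack=3)
Line 8: ['river', 'as'] (min_width=8, slack=3)
Line 9: ['segment', 'you'] (min_width=11, slack=0)
Line 10: ['give', 'table'] (min_width=10, slack=1)
Line 11: ['page', 'guitar'] (min_width=11, slack=0)
Line 12: ['frog', 'will'] (min_width=9, slack=2)
Line 13: ['cheese', 'tree'] (min_width=11, slack=0)
Line 14: ['milk'] (min_width=4, slack=7)
Total lines: 14

Answer: 14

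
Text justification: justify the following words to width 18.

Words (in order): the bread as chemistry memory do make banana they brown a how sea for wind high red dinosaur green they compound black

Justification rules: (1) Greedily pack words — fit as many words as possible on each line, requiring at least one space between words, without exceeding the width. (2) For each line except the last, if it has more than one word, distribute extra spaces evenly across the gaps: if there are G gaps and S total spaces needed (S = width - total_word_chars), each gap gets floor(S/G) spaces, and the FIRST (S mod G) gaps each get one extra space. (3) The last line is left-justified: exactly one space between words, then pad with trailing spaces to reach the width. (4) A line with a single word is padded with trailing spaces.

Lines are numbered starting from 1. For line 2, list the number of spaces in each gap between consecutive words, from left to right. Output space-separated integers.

Answer: 3

Derivation:
Line 1: ['the', 'bread', 'as'] (min_width=12, slack=6)
Line 2: ['chemistry', 'memory'] (min_width=16, slack=2)
Line 3: ['do', 'make', 'banana'] (min_width=14, slack=4)
Line 4: ['they', 'brown', 'a', 'how'] (min_width=16, slack=2)
Line 5: ['sea', 'for', 'wind', 'high'] (min_width=17, slack=1)
Line 6: ['red', 'dinosaur', 'green'] (min_width=18, slack=0)
Line 7: ['they', 'compound'] (min_width=13, slack=5)
Line 8: ['black'] (min_width=5, slack=13)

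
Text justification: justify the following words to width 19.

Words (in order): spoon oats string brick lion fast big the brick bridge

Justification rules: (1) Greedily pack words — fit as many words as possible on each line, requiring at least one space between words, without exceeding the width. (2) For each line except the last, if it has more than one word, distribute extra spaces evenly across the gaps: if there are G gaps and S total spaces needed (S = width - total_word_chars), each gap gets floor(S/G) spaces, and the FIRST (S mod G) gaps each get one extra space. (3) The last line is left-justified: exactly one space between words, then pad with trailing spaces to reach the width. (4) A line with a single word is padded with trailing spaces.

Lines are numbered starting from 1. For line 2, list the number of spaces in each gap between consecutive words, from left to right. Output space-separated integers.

Answer: 1 1 1

Derivation:
Line 1: ['spoon', 'oats', 'string'] (min_width=17, slack=2)
Line 2: ['brick', 'lion', 'fast', 'big'] (min_width=19, slack=0)
Line 3: ['the', 'brick', 'bridge'] (min_width=16, slack=3)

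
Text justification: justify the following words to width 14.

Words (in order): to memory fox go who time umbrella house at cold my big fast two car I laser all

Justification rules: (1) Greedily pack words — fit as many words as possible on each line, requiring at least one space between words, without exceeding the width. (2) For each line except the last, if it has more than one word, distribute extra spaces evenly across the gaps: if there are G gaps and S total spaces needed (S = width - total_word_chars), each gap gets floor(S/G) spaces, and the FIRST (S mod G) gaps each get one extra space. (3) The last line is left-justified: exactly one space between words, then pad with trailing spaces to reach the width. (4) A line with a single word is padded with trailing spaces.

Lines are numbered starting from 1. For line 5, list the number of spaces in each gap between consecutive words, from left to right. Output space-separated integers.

Line 1: ['to', 'memory', 'fox'] (min_width=13, slack=1)
Line 2: ['go', 'who', 'time'] (min_width=11, slack=3)
Line 3: ['umbrella', 'house'] (min_width=14, slack=0)
Line 4: ['at', 'cold', 'my', 'big'] (min_width=14, slack=0)
Line 5: ['fast', 'two', 'car', 'I'] (min_width=14, slack=0)
Line 6: ['laser', 'all'] (min_width=9, slack=5)

Answer: 1 1 1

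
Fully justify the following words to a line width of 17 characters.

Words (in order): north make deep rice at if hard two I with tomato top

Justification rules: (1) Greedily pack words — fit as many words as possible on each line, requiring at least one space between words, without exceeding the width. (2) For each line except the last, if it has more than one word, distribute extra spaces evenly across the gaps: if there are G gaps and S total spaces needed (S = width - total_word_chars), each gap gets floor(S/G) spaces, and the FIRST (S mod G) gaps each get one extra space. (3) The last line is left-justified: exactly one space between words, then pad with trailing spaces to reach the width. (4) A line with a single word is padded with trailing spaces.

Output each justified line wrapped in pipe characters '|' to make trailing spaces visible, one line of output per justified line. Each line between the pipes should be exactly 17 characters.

Answer: |north  make  deep|
|rice  at  if hard|
|two I with tomato|
|top              |

Derivation:
Line 1: ['north', 'make', 'deep'] (min_width=15, slack=2)
Line 2: ['rice', 'at', 'if', 'hard'] (min_width=15, slack=2)
Line 3: ['two', 'I', 'with', 'tomato'] (min_width=17, slack=0)
Line 4: ['top'] (min_width=3, slack=14)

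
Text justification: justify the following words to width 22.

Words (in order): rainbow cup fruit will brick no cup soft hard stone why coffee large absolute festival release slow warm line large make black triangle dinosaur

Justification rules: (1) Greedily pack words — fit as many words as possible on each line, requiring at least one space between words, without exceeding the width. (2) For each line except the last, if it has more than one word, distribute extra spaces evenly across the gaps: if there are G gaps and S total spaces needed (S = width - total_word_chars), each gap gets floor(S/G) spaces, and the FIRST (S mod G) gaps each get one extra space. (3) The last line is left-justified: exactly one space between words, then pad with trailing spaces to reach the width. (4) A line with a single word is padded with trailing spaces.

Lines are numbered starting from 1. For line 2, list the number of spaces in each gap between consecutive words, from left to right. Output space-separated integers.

Answer: 1 1 1 1

Derivation:
Line 1: ['rainbow', 'cup', 'fruit', 'will'] (min_width=22, slack=0)
Line 2: ['brick', 'no', 'cup', 'soft', 'hard'] (min_width=22, slack=0)
Line 3: ['stone', 'why', 'coffee', 'large'] (min_width=22, slack=0)
Line 4: ['absolute', 'festival'] (min_width=17, slack=5)
Line 5: ['release', 'slow', 'warm', 'line'] (min_width=22, slack=0)
Line 6: ['large', 'make', 'black'] (min_width=16, slack=6)
Line 7: ['triangle', 'dinosaur'] (min_width=17, slack=5)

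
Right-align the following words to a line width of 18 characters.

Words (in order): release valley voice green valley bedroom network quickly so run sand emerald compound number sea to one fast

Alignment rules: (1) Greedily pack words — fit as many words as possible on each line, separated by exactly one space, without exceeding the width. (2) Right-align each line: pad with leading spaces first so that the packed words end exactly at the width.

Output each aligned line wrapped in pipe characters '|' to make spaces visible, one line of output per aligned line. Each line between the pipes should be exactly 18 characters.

Line 1: ['release', 'valley'] (min_width=14, slack=4)
Line 2: ['voice', 'green', 'valley'] (min_width=18, slack=0)
Line 3: ['bedroom', 'network'] (min_width=15, slack=3)
Line 4: ['quickly', 'so', 'run'] (min_width=14, slack=4)
Line 5: ['sand', 'emerald'] (min_width=12, slack=6)
Line 6: ['compound', 'number'] (min_width=15, slack=3)
Line 7: ['sea', 'to', 'one', 'fast'] (min_width=15, slack=3)

Answer: |    release valley|
|voice green valley|
|   bedroom network|
|    quickly so run|
|      sand emerald|
|   compound number|
|   sea to one fast|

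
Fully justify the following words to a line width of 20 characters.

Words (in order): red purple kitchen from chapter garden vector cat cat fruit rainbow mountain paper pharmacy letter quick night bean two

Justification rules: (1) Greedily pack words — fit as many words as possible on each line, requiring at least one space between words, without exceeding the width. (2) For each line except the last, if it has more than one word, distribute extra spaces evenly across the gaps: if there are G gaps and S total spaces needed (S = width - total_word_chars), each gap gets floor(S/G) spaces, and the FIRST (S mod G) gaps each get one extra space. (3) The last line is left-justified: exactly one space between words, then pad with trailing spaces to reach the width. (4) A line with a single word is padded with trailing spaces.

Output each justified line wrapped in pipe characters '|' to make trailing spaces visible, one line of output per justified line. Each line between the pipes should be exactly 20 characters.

Line 1: ['red', 'purple', 'kitchen'] (min_width=18, slack=2)
Line 2: ['from', 'chapter', 'garden'] (min_width=19, slack=1)
Line 3: ['vector', 'cat', 'cat', 'fruit'] (min_width=20, slack=0)
Line 4: ['rainbow', 'mountain'] (min_width=16, slack=4)
Line 5: ['paper', 'pharmacy'] (min_width=14, slack=6)
Line 6: ['letter', 'quick', 'night'] (min_width=18, slack=2)
Line 7: ['bean', 'two'] (min_width=8, slack=12)

Answer: |red  purple  kitchen|
|from  chapter garden|
|vector cat cat fruit|
|rainbow     mountain|
|paper       pharmacy|
|letter  quick  night|
|bean two            |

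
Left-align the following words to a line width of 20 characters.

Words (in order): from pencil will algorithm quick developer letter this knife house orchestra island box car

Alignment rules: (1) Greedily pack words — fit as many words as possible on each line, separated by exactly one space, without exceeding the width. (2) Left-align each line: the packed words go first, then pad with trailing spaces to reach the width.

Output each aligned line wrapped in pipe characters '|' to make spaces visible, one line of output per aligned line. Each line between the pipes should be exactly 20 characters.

Line 1: ['from', 'pencil', 'will'] (min_width=16, slack=4)
Line 2: ['algorithm', 'quick'] (min_width=15, slack=5)
Line 3: ['developer', 'letter'] (min_width=16, slack=4)
Line 4: ['this', 'knife', 'house'] (min_width=16, slack=4)
Line 5: ['orchestra', 'island', 'box'] (min_width=20, slack=0)
Line 6: ['car'] (min_width=3, slack=17)

Answer: |from pencil will    |
|algorithm quick     |
|developer letter    |
|this knife house    |
|orchestra island box|
|car                 |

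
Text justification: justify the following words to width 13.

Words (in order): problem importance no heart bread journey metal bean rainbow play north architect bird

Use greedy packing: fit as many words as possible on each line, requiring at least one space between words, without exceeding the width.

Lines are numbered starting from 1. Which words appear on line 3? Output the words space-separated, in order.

Answer: heart bread

Derivation:
Line 1: ['problem'] (min_width=7, slack=6)
Line 2: ['importance', 'no'] (min_width=13, slack=0)
Line 3: ['heart', 'bread'] (min_width=11, slack=2)
Line 4: ['journey', 'metal'] (min_width=13, slack=0)
Line 5: ['bean', 'rainbow'] (min_width=12, slack=1)
Line 6: ['play', 'north'] (min_width=10, slack=3)
Line 7: ['architect'] (min_width=9, slack=4)
Line 8: ['bird'] (min_width=4, slack=9)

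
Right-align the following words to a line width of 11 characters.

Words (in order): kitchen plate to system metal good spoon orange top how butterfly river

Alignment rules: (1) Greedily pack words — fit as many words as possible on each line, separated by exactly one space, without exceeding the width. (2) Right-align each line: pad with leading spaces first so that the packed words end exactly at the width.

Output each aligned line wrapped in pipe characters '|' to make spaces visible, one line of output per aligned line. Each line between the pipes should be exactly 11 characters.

Answer: |    kitchen|
|   plate to|
|     system|
| metal good|
|      spoon|
| orange top|
|        how|
|  butterfly|
|      river|

Derivation:
Line 1: ['kitchen'] (min_width=7, slack=4)
Line 2: ['plate', 'to'] (min_width=8, slack=3)
Line 3: ['system'] (min_width=6, slack=5)
Line 4: ['metal', 'good'] (min_width=10, slack=1)
Line 5: ['spoon'] (min_width=5, slack=6)
Line 6: ['orange', 'top'] (min_width=10, slack=1)
Line 7: ['how'] (min_width=3, slack=8)
Line 8: ['butterfly'] (min_width=9, slack=2)
Line 9: ['river'] (min_width=5, slack=6)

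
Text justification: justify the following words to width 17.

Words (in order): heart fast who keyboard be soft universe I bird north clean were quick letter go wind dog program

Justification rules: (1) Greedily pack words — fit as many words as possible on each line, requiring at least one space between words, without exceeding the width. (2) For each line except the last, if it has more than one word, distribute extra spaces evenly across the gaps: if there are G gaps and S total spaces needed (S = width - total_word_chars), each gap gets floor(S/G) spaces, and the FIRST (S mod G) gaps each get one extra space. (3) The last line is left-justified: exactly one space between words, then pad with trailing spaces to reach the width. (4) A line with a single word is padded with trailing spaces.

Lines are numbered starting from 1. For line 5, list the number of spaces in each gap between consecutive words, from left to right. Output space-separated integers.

Line 1: ['heart', 'fast', 'who'] (min_width=14, slack=3)
Line 2: ['keyboard', 'be', 'soft'] (min_width=16, slack=1)
Line 3: ['universe', 'I', 'bird'] (min_width=15, slack=2)
Line 4: ['north', 'clean', 'were'] (min_width=16, slack=1)
Line 5: ['quick', 'letter', 'go'] (min_width=15, slack=2)
Line 6: ['wind', 'dog', 'program'] (min_width=16, slack=1)

Answer: 2 2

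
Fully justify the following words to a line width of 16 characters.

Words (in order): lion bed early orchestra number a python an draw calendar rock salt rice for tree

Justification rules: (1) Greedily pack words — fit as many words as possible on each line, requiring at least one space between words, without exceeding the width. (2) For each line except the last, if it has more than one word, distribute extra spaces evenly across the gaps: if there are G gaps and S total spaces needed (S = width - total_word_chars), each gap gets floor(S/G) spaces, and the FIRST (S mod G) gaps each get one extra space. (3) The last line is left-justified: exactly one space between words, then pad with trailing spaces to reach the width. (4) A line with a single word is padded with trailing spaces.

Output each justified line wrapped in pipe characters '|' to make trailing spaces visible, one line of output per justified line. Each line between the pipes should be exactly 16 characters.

Answer: |lion  bed  early|
|orchestra number|
|a python an draw|
|calendar    rock|
|salt   rice  for|
|tree            |

Derivation:
Line 1: ['lion', 'bed', 'early'] (min_width=14, slack=2)
Line 2: ['orchestra', 'number'] (min_width=16, slack=0)
Line 3: ['a', 'python', 'an', 'draw'] (min_width=16, slack=0)
Line 4: ['calendar', 'rock'] (min_width=13, slack=3)
Line 5: ['salt', 'rice', 'for'] (min_width=13, slack=3)
Line 6: ['tree'] (min_width=4, slack=12)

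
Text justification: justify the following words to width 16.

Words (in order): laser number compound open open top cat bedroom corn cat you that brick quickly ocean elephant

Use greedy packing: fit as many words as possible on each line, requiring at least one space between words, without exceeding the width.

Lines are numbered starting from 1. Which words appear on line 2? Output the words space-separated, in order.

Line 1: ['laser', 'number'] (min_width=12, slack=4)
Line 2: ['compound', 'open'] (min_width=13, slack=3)
Line 3: ['open', 'top', 'cat'] (min_width=12, slack=4)
Line 4: ['bedroom', 'corn', 'cat'] (min_width=16, slack=0)
Line 5: ['you', 'that', 'brick'] (min_width=14, slack=2)
Line 6: ['quickly', 'ocean'] (min_width=13, slack=3)
Line 7: ['elephant'] (min_width=8, slack=8)

Answer: compound open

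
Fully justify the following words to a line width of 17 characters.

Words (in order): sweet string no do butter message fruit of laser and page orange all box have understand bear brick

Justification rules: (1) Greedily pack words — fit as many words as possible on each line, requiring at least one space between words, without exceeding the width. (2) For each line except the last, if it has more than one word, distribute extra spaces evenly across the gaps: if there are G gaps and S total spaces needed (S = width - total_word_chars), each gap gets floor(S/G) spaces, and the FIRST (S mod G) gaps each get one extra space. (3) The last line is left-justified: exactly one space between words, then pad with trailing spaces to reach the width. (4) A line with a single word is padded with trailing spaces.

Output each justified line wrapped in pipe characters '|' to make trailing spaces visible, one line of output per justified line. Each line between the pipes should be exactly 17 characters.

Line 1: ['sweet', 'string', 'no'] (min_width=15, slack=2)
Line 2: ['do', 'butter', 'message'] (min_width=17, slack=0)
Line 3: ['fruit', 'of', 'laser'] (min_width=14, slack=3)
Line 4: ['and', 'page', 'orange'] (min_width=15, slack=2)
Line 5: ['all', 'box', 'have'] (min_width=12, slack=5)
Line 6: ['understand', 'bear'] (min_width=15, slack=2)
Line 7: ['brick'] (min_width=5, slack=12)

Answer: |sweet  string  no|
|do butter message|
|fruit   of  laser|
|and  page  orange|
|all    box   have|
|understand   bear|
|brick            |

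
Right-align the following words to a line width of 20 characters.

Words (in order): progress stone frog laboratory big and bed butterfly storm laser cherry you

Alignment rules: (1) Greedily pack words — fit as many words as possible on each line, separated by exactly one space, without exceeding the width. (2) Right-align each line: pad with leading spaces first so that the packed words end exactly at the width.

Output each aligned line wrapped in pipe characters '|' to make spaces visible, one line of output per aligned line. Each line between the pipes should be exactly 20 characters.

Line 1: ['progress', 'stone', 'frog'] (min_width=19, slack=1)
Line 2: ['laboratory', 'big', 'and'] (min_width=18, slack=2)
Line 3: ['bed', 'butterfly', 'storm'] (min_width=19, slack=1)
Line 4: ['laser', 'cherry', 'you'] (min_width=16, slack=4)

Answer: | progress stone frog|
|  laboratory big and|
| bed butterfly storm|
|    laser cherry you|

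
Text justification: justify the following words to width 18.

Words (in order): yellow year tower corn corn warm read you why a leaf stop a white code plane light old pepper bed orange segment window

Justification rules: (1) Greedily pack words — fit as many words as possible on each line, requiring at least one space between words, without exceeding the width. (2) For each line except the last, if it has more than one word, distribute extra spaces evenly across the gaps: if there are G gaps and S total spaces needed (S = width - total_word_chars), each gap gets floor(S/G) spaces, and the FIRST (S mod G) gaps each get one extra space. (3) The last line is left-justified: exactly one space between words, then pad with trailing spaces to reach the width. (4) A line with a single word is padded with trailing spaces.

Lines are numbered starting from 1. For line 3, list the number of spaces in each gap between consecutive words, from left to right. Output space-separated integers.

Answer: 3 2 2

Derivation:
Line 1: ['yellow', 'year', 'tower'] (min_width=17, slack=1)
Line 2: ['corn', 'corn', 'warm'] (min_width=14, slack=4)
Line 3: ['read', 'you', 'why', 'a'] (min_width=14, slack=4)
Line 4: ['leaf', 'stop', 'a', 'white'] (min_width=17, slack=1)
Line 5: ['code', 'plane', 'light'] (min_width=16, slack=2)
Line 6: ['old', 'pepper', 'bed'] (min_width=14, slack=4)
Line 7: ['orange', 'segment'] (min_width=14, slack=4)
Line 8: ['window'] (min_width=6, slack=12)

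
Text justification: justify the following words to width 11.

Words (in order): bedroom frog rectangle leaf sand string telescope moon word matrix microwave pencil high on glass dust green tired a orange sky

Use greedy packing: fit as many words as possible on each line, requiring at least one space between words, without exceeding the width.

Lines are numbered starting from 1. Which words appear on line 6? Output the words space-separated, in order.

Answer: telescope

Derivation:
Line 1: ['bedroom'] (min_width=7, slack=4)
Line 2: ['frog'] (min_width=4, slack=7)
Line 3: ['rectangle'] (min_width=9, slack=2)
Line 4: ['leaf', 'sand'] (min_width=9, slack=2)
Line 5: ['string'] (min_width=6, slack=5)
Line 6: ['telescope'] (min_width=9, slack=2)
Line 7: ['moon', 'word'] (min_width=9, slack=2)
Line 8: ['matrix'] (min_width=6, slack=5)
Line 9: ['microwave'] (min_width=9, slack=2)
Line 10: ['pencil', 'high'] (min_width=11, slack=0)
Line 11: ['on', 'glass'] (min_width=8, slack=3)
Line 12: ['dust', 'green'] (min_width=10, slack=1)
Line 13: ['tired', 'a'] (min_width=7, slack=4)
Line 14: ['orange', 'sky'] (min_width=10, slack=1)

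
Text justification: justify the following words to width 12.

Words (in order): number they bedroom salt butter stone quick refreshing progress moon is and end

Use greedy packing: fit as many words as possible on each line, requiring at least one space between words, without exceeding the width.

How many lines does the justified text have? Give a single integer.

Line 1: ['number', 'they'] (min_width=11, slack=1)
Line 2: ['bedroom', 'salt'] (min_width=12, slack=0)
Line 3: ['butter', 'stone'] (min_width=12, slack=0)
Line 4: ['quick'] (min_width=5, slack=7)
Line 5: ['refreshing'] (min_width=10, slack=2)
Line 6: ['progress'] (min_width=8, slack=4)
Line 7: ['moon', 'is', 'and'] (min_width=11, slack=1)
Line 8: ['end'] (min_width=3, slack=9)
Total lines: 8

Answer: 8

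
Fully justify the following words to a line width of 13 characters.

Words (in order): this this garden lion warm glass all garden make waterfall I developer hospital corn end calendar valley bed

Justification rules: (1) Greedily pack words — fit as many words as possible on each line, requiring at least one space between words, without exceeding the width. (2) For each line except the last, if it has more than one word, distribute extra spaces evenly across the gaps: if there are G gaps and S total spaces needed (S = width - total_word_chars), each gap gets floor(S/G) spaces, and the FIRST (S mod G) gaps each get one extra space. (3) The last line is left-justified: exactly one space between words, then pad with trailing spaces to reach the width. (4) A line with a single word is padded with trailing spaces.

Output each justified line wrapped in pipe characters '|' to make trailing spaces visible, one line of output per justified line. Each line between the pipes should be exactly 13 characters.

Answer: |this     this|
|garden   lion|
|warm    glass|
|all    garden|
|make         |
|waterfall   I|
|developer    |
|hospital corn|
|end  calendar|
|valley bed   |

Derivation:
Line 1: ['this', 'this'] (min_width=9, slack=4)
Line 2: ['garden', 'lion'] (min_width=11, slack=2)
Line 3: ['warm', 'glass'] (min_width=10, slack=3)
Line 4: ['all', 'garden'] (min_width=10, slack=3)
Line 5: ['make'] (min_width=4, slack=9)
Line 6: ['waterfall', 'I'] (min_width=11, slack=2)
Line 7: ['developer'] (min_width=9, slack=4)
Line 8: ['hospital', 'corn'] (min_width=13, slack=0)
Line 9: ['end', 'calendar'] (min_width=12, slack=1)
Line 10: ['valley', 'bed'] (min_width=10, slack=3)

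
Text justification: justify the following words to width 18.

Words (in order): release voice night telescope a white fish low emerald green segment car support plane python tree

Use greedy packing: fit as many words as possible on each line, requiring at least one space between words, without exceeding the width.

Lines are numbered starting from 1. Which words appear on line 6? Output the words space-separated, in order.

Line 1: ['release', 'voice'] (min_width=13, slack=5)
Line 2: ['night', 'telescope', 'a'] (min_width=17, slack=1)
Line 3: ['white', 'fish', 'low'] (min_width=14, slack=4)
Line 4: ['emerald', 'green'] (min_width=13, slack=5)
Line 5: ['segment', 'car'] (min_width=11, slack=7)
Line 6: ['support', 'plane'] (min_width=13, slack=5)
Line 7: ['python', 'tree'] (min_width=11, slack=7)

Answer: support plane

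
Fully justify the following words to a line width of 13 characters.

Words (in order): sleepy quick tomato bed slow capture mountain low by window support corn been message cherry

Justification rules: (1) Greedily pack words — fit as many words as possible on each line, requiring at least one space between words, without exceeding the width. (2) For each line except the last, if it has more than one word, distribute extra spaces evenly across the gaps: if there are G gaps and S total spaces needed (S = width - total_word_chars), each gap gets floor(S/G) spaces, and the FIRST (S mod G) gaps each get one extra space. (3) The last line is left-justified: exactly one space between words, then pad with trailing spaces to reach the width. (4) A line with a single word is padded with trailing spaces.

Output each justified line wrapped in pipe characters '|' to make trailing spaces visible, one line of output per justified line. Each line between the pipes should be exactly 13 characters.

Line 1: ['sleepy', 'quick'] (min_width=12, slack=1)
Line 2: ['tomato', 'bed'] (min_width=10, slack=3)
Line 3: ['slow', 'capture'] (min_width=12, slack=1)
Line 4: ['mountain', 'low'] (min_width=12, slack=1)
Line 5: ['by', 'window'] (min_width=9, slack=4)
Line 6: ['support', 'corn'] (min_width=12, slack=1)
Line 7: ['been', 'message'] (min_width=12, slack=1)
Line 8: ['cherry'] (min_width=6, slack=7)

Answer: |sleepy  quick|
|tomato    bed|
|slow  capture|
|mountain  low|
|by     window|
|support  corn|
|been  message|
|cherry       |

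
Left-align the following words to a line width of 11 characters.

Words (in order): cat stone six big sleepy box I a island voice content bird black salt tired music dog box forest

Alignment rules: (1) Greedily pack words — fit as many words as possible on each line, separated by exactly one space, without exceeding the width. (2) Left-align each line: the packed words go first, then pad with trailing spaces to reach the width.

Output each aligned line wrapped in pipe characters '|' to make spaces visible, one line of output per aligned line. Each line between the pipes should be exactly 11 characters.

Line 1: ['cat', 'stone'] (min_width=9, slack=2)
Line 2: ['six', 'big'] (min_width=7, slack=4)
Line 3: ['sleepy', 'box'] (min_width=10, slack=1)
Line 4: ['I', 'a', 'island'] (min_width=10, slack=1)
Line 5: ['voice'] (min_width=5, slack=6)
Line 6: ['content'] (min_width=7, slack=4)
Line 7: ['bird', 'black'] (min_width=10, slack=1)
Line 8: ['salt', 'tired'] (min_width=10, slack=1)
Line 9: ['music', 'dog'] (min_width=9, slack=2)
Line 10: ['box', 'forest'] (min_width=10, slack=1)

Answer: |cat stone  |
|six big    |
|sleepy box |
|I a island |
|voice      |
|content    |
|bird black |
|salt tired |
|music dog  |
|box forest |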